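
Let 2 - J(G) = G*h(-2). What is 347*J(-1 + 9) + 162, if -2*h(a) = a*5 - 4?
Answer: -18576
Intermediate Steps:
h(a) = 2 - 5*a/2 (h(a) = -(a*5 - 4)/2 = -(5*a - 4)/2 = -(-4 + 5*a)/2 = 2 - 5*a/2)
J(G) = 2 - 7*G (J(G) = 2 - G*(2 - 5/2*(-2)) = 2 - G*(2 + 5) = 2 - G*7 = 2 - 7*G)
347*J(-1 + 9) + 162 = 347*(2 - 7*(-1 + 9)) + 162 = 347*(2 - 7*8) + 162 = 347*(2 - 56) + 162 = 347*(-54) + 162 = -18738 + 162 = -18576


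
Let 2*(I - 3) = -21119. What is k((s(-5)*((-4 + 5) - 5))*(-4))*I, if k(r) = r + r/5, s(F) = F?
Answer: 1013424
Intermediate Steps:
I = -21113/2 (I = 3 + (1/2)*(-21119) = 3 - 21119/2 = -21113/2 ≈ -10557.)
k(r) = 6*r/5 (k(r) = r + r*(1/5) = r + r/5 = 6*r/5)
k((s(-5)*((-4 + 5) - 5))*(-4))*I = (6*(-5*((-4 + 5) - 5)*(-4))/5)*(-21113/2) = (6*(-5*(1 - 5)*(-4))/5)*(-21113/2) = (6*(-5*(-4)*(-4))/5)*(-21113/2) = (6*(20*(-4))/5)*(-21113/2) = ((6/5)*(-80))*(-21113/2) = -96*(-21113/2) = 1013424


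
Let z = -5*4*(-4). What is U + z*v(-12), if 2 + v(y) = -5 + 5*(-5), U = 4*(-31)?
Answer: -2684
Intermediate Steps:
U = -124
v(y) = -32 (v(y) = -2 + (-5 + 5*(-5)) = -2 + (-5 - 25) = -2 - 30 = -32)
z = 80 (z = -20*(-4) = 80)
U + z*v(-12) = -124 + 80*(-32) = -124 - 2560 = -2684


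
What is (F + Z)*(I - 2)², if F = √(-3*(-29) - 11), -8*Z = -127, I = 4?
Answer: 127/2 + 8*√19 ≈ 98.371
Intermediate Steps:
Z = 127/8 (Z = -⅛*(-127) = 127/8 ≈ 15.875)
F = 2*√19 (F = √(87 - 11) = √76 = 2*√19 ≈ 8.7178)
(F + Z)*(I - 2)² = (2*√19 + 127/8)*(4 - 2)² = (127/8 + 2*√19)*2² = (127/8 + 2*√19)*4 = 127/2 + 8*√19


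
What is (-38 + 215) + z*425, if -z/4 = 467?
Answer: -793723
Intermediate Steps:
z = -1868 (z = -4*467 = -1868)
(-38 + 215) + z*425 = (-38 + 215) - 1868*425 = 177 - 793900 = -793723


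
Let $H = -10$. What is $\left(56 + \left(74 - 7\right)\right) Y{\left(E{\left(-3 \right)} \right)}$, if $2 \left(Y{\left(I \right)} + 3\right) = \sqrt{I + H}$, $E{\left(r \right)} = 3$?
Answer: $-369 + \frac{123 i \sqrt{7}}{2} \approx -369.0 + 162.71 i$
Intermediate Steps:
$Y{\left(I \right)} = -3 + \frac{\sqrt{-10 + I}}{2}$ ($Y{\left(I \right)} = -3 + \frac{\sqrt{I - 10}}{2} = -3 + \frac{\sqrt{-10 + I}}{2}$)
$\left(56 + \left(74 - 7\right)\right) Y{\left(E{\left(-3 \right)} \right)} = \left(56 + \left(74 - 7\right)\right) \left(-3 + \frac{\sqrt{-10 + 3}}{2}\right) = \left(56 + \left(74 - 7\right)\right) \left(-3 + \frac{\sqrt{-7}}{2}\right) = \left(56 + 67\right) \left(-3 + \frac{i \sqrt{7}}{2}\right) = 123 \left(-3 + \frac{i \sqrt{7}}{2}\right) = -369 + \frac{123 i \sqrt{7}}{2}$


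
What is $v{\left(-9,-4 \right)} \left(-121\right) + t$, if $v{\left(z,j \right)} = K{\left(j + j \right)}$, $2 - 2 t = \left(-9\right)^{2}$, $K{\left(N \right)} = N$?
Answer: $\frac{1857}{2} \approx 928.5$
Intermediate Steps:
$t = - \frac{79}{2}$ ($t = 1 - \frac{\left(-9\right)^{2}}{2} = 1 - \frac{81}{2} = - \frac{79}{2} \approx -39.5$)
$v{\left(z,j \right)} = 2 j$ ($v{\left(z,j \right)} = j + j = 2 j$)
$v{\left(-9,-4 \right)} \left(-121\right) + t = 2 \left(-4\right) \left(-121\right) - \frac{79}{2} = \left(-8\right) \left(-121\right) - \frac{79}{2} = 968 - \frac{79}{2} = \frac{1857}{2}$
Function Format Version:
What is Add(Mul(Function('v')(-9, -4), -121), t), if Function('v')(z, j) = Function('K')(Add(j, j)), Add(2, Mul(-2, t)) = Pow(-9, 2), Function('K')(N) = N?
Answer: Rational(1857, 2) ≈ 928.50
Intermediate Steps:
t = Rational(-79, 2) (t = Add(1, Mul(Rational(-1, 2), Pow(-9, 2))) = Add(1, Mul(Rational(-1, 2), 81)) = Add(1, Rational(-81, 2)) = Rational(-79, 2) ≈ -39.500)
Function('v')(z, j) = Mul(2, j) (Function('v')(z, j) = Add(j, j) = Mul(2, j))
Add(Mul(Function('v')(-9, -4), -121), t) = Add(Mul(Mul(2, -4), -121), Rational(-79, 2)) = Add(Mul(-8, -121), Rational(-79, 2)) = Add(968, Rational(-79, 2)) = Rational(1857, 2)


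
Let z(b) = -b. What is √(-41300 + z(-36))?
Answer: 4*I*√2579 ≈ 203.14*I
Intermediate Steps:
√(-41300 + z(-36)) = √(-41300 - 1*(-36)) = √(-41300 + 36) = √(-41264) = 4*I*√2579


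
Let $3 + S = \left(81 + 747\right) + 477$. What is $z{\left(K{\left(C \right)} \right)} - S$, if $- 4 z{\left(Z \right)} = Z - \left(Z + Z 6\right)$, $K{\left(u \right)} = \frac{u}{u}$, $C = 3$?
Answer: $- \frac{2601}{2} \approx -1300.5$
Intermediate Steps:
$K{\left(u \right)} = 1$
$S = 1302$ ($S = -3 + \left(\left(81 + 747\right) + 477\right) = -3 + \left(828 + 477\right) = -3 + 1305 = 1302$)
$z{\left(Z \right)} = \frac{3 Z}{2}$ ($z{\left(Z \right)} = - \frac{Z - \left(Z + Z 6\right)}{4} = - \frac{Z - \left(Z + 6 Z\right)}{4} = - \frac{Z - 7 Z}{4} = - \frac{\left(-6\right) Z}{4} = \frac{3 Z}{2}$)
$z{\left(K{\left(C \right)} \right)} - S = \frac{3}{2} \cdot 1 - 1302 = \frac{3}{2} - 1302 = - \frac{2601}{2}$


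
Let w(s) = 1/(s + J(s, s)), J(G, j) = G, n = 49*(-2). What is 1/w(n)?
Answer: -196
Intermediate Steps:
n = -98
w(s) = 1/(2*s) (w(s) = 1/(s + s) = 1/(2*s))
1/w(n) = 1/((½)/(-98)) = 1/((½)*(-1/98)) = 1/(-1/196) = -196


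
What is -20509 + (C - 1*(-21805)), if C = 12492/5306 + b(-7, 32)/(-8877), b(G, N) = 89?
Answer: 30576892201/23550681 ≈ 1298.3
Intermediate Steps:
C = 55209625/23550681 (C = 12492/5306 + 89/(-8877) = 12492*(1/5306) + 89*(-1/8877) = 6246/2653 - 89/8877 = 55209625/23550681 ≈ 2.3443)
-20509 + (C - 1*(-21805)) = -20509 + (55209625/23550681 - 1*(-21805)) = -20509 + (55209625/23550681 + 21805) = -20509 + 513577808830/23550681 = 30576892201/23550681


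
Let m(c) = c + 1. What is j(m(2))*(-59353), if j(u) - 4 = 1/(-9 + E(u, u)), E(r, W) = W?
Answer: -1365119/6 ≈ -2.2752e+5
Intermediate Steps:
m(c) = 1 + c
j(u) = 4 + 1/(-9 + u)
j(m(2))*(-59353) = ((-35 + 4*(1 + 2))/(-9 + (1 + 2)))*(-59353) = ((-35 + 4*3)/(-9 + 3))*(-59353) = ((-35 + 12)/(-6))*(-59353) = -⅙*(-23)*(-59353) = (23/6)*(-59353) = -1365119/6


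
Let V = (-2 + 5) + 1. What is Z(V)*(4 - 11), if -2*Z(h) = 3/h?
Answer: 21/8 ≈ 2.6250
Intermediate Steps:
V = 4 (V = 3 + 1 = 4)
Z(h) = -3/(2*h)
Z(V)*(4 - 11) = (-3/2/4)*(4 - 11) = -3/2*¼*(-7) = -3/8*(-7) = 21/8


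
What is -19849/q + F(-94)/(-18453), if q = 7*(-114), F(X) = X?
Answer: 40705401/1636166 ≈ 24.879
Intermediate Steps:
q = -798
-19849/q + F(-94)/(-18453) = -19849/(-798) - 94/(-18453) = -19849*(-1/798) - 94*(-1/18453) = 19849/798 + 94/18453 = 40705401/1636166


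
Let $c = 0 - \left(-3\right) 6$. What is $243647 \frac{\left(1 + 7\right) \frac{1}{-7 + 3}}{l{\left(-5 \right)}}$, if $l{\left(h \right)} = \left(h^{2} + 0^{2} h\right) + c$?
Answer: $- \frac{487294}{43} \approx -11332.0$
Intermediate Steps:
$c = 18$ ($c = 0 - -18 = 0 + 18 = 18$)
$l{\left(h \right)} = 18 + h^{2}$ ($l{\left(h \right)} = \left(h^{2} + 0^{2} h\right) + 18 = \left(h^{2} + 0 h\right) + 18 = \left(h^{2} + 0\right) + 18 = h^{2} + 18 = 18 + h^{2}$)
$243647 \frac{\left(1 + 7\right) \frac{1}{-7 + 3}}{l{\left(-5 \right)}} = 243647 \frac{\left(1 + 7\right) \frac{1}{-7 + 3}}{18 + \left(-5\right)^{2}} = 243647 \frac{8 \frac{1}{-4}}{18 + 25} = 243647 \frac{8 \left(- \frac{1}{4}\right)}{43} = 243647 \left(\left(-2\right) \frac{1}{43}\right) = 243647 \left(- \frac{2}{43}\right) = - \frac{487294}{43}$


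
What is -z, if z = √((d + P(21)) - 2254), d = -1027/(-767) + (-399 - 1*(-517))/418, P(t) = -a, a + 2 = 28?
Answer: -36*I*√267311418/12331 ≈ -47.732*I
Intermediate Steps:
a = 26 (a = -2 + 28 = 26)
P(t) = -26 (P(t) = -1*26 = -26)
d = 19992/12331 (d = -1027*(-1/767) + (-399 + 517)*(1/418) = 79/59 + 118*(1/418) = 79/59 + 59/209 = 19992/12331 ≈ 1.6213)
z = 36*I*√267311418/12331 (z = √((19992/12331 - 26) - 2254) = √(-300614/12331 - 2254) = √(-28094688/12331) = 36*I*√267311418/12331 ≈ 47.732*I)
-z = -36*I*√267311418/12331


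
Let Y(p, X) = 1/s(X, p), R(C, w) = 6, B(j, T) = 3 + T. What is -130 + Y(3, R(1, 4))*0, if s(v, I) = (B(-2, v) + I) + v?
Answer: -130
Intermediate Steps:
s(v, I) = 3 + I + 2*v (s(v, I) = ((3 + v) + I) + v = (3 + I + v) + v = 3 + I + 2*v)
Y(p, X) = 1/(3 + p + 2*X)
-130 + Y(3, R(1, 4))*0 = -130 + 0/(3 + 3 + 2*6) = -130 + 0/(3 + 3 + 12) = -130 + 0/18 = -130 + (1/18)*0 = -130 + 0 = -130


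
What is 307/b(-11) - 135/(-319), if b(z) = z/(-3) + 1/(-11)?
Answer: 3247719/37642 ≈ 86.279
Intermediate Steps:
b(z) = -1/11 - z/3 (b(z) = z*(-1/3) + 1*(-1/11) = -z/3 - 1/11 = -1/11 - z/3)
307/b(-11) - 135/(-319) = 307/(-1/11 - 1/3*(-11)) - 135/(-319) = 307/(-1/11 + 11/3) - 135*(-1/319) = 307/(118/33) + 135/319 = 307*(33/118) + 135/319 = 10131/118 + 135/319 = 3247719/37642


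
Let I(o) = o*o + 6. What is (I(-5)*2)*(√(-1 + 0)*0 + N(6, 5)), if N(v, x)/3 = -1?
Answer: -186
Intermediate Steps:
N(v, x) = -3 (N(v, x) = 3*(-1) = -3)
I(o) = 6 + o² (I(o) = o² + 6 = 6 + o²)
(I(-5)*2)*(√(-1 + 0)*0 + N(6, 5)) = ((6 + (-5)²)*2)*(√(-1 + 0)*0 - 3) = ((6 + 25)*2)*(√(-1)*0 - 3) = (31*2)*(I*0 - 3) = 62*(0 - 3) = 62*(-3) = -186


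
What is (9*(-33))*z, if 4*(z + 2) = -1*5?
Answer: 3861/4 ≈ 965.25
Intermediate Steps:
z = -13/4 (z = -2 + (-1*5)/4 = -2 + (¼)*(-5) = -2 - 5/4 = -13/4 ≈ -3.2500)
(9*(-33))*z = (9*(-33))*(-13/4) = -297*(-13/4) = 3861/4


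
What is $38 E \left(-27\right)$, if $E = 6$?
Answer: $-6156$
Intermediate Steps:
$38 E \left(-27\right) = 38 \cdot 6 \left(-27\right) = 228 \left(-27\right) = -6156$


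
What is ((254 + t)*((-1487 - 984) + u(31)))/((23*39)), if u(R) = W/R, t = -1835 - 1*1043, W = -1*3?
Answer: 201008896/27807 ≈ 7228.7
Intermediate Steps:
W = -3
t = -2878 (t = -1835 - 1043 = -2878)
u(R) = -3/R
((254 + t)*((-1487 - 984) + u(31)))/((23*39)) = ((254 - 2878)*((-1487 - 984) - 3/31))/((23*39)) = -2624*(-2471 - 3*1/31)/897 = -2624*(-2471 - 3/31)*(1/897) = -2624*(-76604/31)*(1/897) = (201008896/31)*(1/897) = 201008896/27807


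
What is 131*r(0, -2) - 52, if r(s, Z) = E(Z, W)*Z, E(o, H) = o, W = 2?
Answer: 472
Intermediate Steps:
r(s, Z) = Z² (r(s, Z) = Z*Z = Z²)
131*r(0, -2) - 52 = 131*(-2)² - 52 = 131*4 - 52 = 524 - 52 = 472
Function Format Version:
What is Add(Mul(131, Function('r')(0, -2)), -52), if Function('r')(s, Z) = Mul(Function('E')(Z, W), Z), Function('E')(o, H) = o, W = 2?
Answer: 472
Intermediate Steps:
Function('r')(s, Z) = Pow(Z, 2) (Function('r')(s, Z) = Mul(Z, Z) = Pow(Z, 2))
Add(Mul(131, Function('r')(0, -2)), -52) = Add(Mul(131, Pow(-2, 2)), -52) = Add(Mul(131, 4), -52) = Add(524, -52) = 472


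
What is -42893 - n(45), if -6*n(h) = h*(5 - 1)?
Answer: -42863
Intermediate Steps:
n(h) = -2*h/3 (n(h) = -h*(5 - 1)/6 = -h*4/6 = -2*h/3)
-42893 - n(45) = -42893 - (-2)*45/3 = -42893 - 1*(-30) = -42893 + 30 = -42863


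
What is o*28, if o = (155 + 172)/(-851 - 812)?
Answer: -9156/1663 ≈ -5.5057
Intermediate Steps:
o = -327/1663 (o = 327/(-1663) = 327*(-1/1663) = -327/1663 ≈ -0.19663)
o*28 = -327/1663*28 = -9156/1663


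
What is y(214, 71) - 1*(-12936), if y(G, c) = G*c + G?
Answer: 28344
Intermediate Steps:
y(G, c) = G + G*c
y(214, 71) - 1*(-12936) = 214*(1 + 71) - 1*(-12936) = 214*72 + 12936 = 15408 + 12936 = 28344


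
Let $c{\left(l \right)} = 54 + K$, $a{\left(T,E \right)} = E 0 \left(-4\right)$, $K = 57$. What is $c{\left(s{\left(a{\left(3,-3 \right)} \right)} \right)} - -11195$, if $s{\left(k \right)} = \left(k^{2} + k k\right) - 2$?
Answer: $11306$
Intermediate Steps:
$a{\left(T,E \right)} = 0$ ($a{\left(T,E \right)} = 0 \left(-4\right) = 0$)
$s{\left(k \right)} = -2 + 2 k^{2}$ ($s{\left(k \right)} = \left(k^{2} + k^{2}\right) - 2 = 2 k^{2} - 2 = -2 + 2 k^{2}$)
$c{\left(l \right)} = 111$ ($c{\left(l \right)} = 54 + 57 = 111$)
$c{\left(s{\left(a{\left(3,-3 \right)} \right)} \right)} - -11195 = 111 - -11195 = 111 + 11195 = 11306$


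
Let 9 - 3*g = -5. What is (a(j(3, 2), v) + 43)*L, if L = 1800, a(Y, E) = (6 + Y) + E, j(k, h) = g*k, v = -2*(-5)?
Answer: 131400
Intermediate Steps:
v = 10
g = 14/3 (g = 3 - ⅓*(-5) = 3 + 5/3 = 14/3 ≈ 4.6667)
j(k, h) = 14*k/3
a(Y, E) = 6 + E + Y
(a(j(3, 2), v) + 43)*L = ((6 + 10 + (14/3)*3) + 43)*1800 = ((6 + 10 + 14) + 43)*1800 = (30 + 43)*1800 = 73*1800 = 131400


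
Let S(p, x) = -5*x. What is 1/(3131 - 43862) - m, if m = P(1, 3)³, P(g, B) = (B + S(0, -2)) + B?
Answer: -166834177/40731 ≈ -4096.0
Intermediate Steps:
P(g, B) = 10 + 2*B (P(g, B) = (B - 5*(-2)) + B = (B + 10) + B = (10 + B) + B = 10 + 2*B)
m = 4096 (m = (10 + 2*3)³ = (10 + 6)³ = 16³ = 4096)
1/(3131 - 43862) - m = 1/(3131 - 43862) - 1*4096 = 1/(-40731) - 4096 = -1/40731 - 4096 = -166834177/40731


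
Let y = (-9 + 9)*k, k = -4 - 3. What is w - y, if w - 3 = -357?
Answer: -354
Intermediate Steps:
w = -354 (w = 3 - 357 = -354)
k = -7
y = 0 (y = (-9 + 9)*(-7) = 0*(-7) = 0)
w - y = -354 - 1*0 = -354 + 0 = -354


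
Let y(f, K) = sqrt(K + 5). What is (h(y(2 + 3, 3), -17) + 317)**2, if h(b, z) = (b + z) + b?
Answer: 90032 + 2400*sqrt(2) ≈ 93426.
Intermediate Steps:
y(f, K) = sqrt(5 + K)
h(b, z) = z + 2*b
(h(y(2 + 3, 3), -17) + 317)**2 = ((-17 + 2*sqrt(5 + 3)) + 317)**2 = ((-17 + 2*sqrt(8)) + 317)**2 = ((-17 + 2*(2*sqrt(2))) + 317)**2 = ((-17 + 4*sqrt(2)) + 317)**2 = (300 + 4*sqrt(2))**2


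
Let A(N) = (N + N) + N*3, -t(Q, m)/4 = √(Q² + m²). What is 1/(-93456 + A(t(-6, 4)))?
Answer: -5841/545875196 + 5*√13/1091750392 ≈ -1.0684e-5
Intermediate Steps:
t(Q, m) = -4*√(Q² + m²)
A(N) = 5*N (A(N) = 2*N + 3*N = 5*N)
1/(-93456 + A(t(-6, 4))) = 1/(-93456 + 5*(-4*√((-6)² + 4²))) = 1/(-93456 + 5*(-4*√(36 + 16))) = 1/(-93456 + 5*(-8*√13)) = 1/(-93456 - 40*√13)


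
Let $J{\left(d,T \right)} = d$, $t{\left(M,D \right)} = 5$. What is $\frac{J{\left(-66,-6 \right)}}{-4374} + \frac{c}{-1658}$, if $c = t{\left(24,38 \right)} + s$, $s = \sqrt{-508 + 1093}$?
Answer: $\frac{14593}{1208682} - \frac{3 \sqrt{65}}{1658} \approx -0.0025144$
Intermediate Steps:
$s = 3 \sqrt{65}$ ($s = \sqrt{585} = 3 \sqrt{65} \approx 24.187$)
$c = 5 + 3 \sqrt{65} \approx 29.187$
$\frac{J{\left(-66,-6 \right)}}{-4374} + \frac{c}{-1658} = - \frac{66}{-4374} + \frac{5 + 3 \sqrt{65}}{-1658} = \left(-66\right) \left(- \frac{1}{4374}\right) + \left(5 + 3 \sqrt{65}\right) \left(- \frac{1}{1658}\right) = \frac{11}{729} - \left(\frac{5}{1658} + \frac{3 \sqrt{65}}{1658}\right) = \frac{14593}{1208682} - \frac{3 \sqrt{65}}{1658}$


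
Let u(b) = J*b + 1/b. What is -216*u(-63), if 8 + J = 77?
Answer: 6572688/7 ≈ 9.3896e+5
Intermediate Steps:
J = 69 (J = -8 + 77 = 69)
u(b) = 1/b + 69*b (u(b) = 69*b + 1/b = 1/b + 69*b)
-216*u(-63) = -216*(1/(-63) + 69*(-63)) = -216*(-1/63 - 4347) = -216*(-273862/63) = 6572688/7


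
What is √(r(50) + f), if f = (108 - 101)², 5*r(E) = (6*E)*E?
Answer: √3049 ≈ 55.218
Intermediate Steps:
r(E) = 6*E²/5 (r(E) = ((6*E)*E)/5 = (6*E²)/5 = 6*E²/5)
f = 49 (f = 7² = 49)
√(r(50) + f) = √((6/5)*50² + 49) = √((6/5)*2500 + 49) = √(3000 + 49) = √3049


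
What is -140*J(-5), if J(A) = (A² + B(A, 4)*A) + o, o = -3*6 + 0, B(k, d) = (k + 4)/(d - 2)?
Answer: -1330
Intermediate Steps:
B(k, d) = (4 + k)/(-2 + d)
o = -18 (o = -18 + 0 = -18)
J(A) = -18 + A² + A*(2 + A/2) (J(A) = (A² + ((4 + A)/(-2 + 4))*A) - 18 = (A² + ((4 + A)/2)*A) - 18 = (A² + (2 + A/2)*A) - 18 = (A² + A*(2 + A/2)) - 18 = -18 + A² + A*(2 + A/2))
-140*J(-5) = -140*(-18 + 2*(-5) + (3/2)*(-5)²) = -140*(-18 - 10 + (3/2)*25) = -140*(-18 - 10 + 75/2) = -140*19/2 = -1330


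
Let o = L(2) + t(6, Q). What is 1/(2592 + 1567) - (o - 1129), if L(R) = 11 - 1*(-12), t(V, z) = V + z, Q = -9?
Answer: 4612332/4159 ≈ 1109.0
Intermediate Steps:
L(R) = 23 (L(R) = 11 + 12 = 23)
o = 20 (o = 23 + (6 - 9) = 23 - 3 = 20)
1/(2592 + 1567) - (o - 1129) = 1/(2592 + 1567) - (20 - 1129) = 1/4159 - 1*(-1109) = 1/4159 + 1109 = 4612332/4159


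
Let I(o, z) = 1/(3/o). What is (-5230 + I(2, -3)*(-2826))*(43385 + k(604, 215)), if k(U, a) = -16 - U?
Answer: -304230210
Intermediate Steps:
I(o, z) = o/3
(-5230 + I(2, -3)*(-2826))*(43385 + k(604, 215)) = (-5230 + ((1/3)*2)*(-2826))*(43385 + (-16 - 1*604)) = (-5230 + (2/3)*(-2826))*(43385 + (-16 - 604)) = (-5230 - 1884)*(43385 - 620) = -7114*42765 = -304230210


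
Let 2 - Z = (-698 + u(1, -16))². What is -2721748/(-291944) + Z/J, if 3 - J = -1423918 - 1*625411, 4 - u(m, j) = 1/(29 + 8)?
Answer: 930431295027119/102382407293444 ≈ 9.0878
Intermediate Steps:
u(m, j) = 147/37 (u(m, j) = 4 - 1/(29 + 8) = 4 - 1/37 = 147/37)
J = 2049332 (J = 3 - (-1423918 - 1*625411) = 3 - (-1423918 - 625411) = 3 - 1*(-2049329) = 3 + 2049329 = 2049332)
Z = -659408303/1369 (Z = 2 - (-698 + 147/37)² = 2 - (-25679/37)² = 2 - 1*659411041/1369 = 2 - 659411041/1369 = -659408303/1369 ≈ -4.8167e+5)
-2721748/(-291944) + Z/J = -2721748/(-291944) - 659408303/1369/2049332 = -2721748*(-1/291944) - 659408303/1369*1/2049332 = 680437/72986 - 659408303/2805535508 = 930431295027119/102382407293444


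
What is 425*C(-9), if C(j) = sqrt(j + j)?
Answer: 1275*I*sqrt(2) ≈ 1803.1*I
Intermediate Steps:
C(j) = sqrt(2)*sqrt(j) (C(j) = sqrt(2*j) = sqrt(2)*sqrt(j))
425*C(-9) = 425*(sqrt(2)*sqrt(-9)) = 425*(sqrt(2)*(3*I)) = 425*(3*I*sqrt(2)) = 1275*I*sqrt(2)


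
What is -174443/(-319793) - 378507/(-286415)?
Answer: 171006980896/91593512095 ≈ 1.8670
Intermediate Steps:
-174443/(-319793) - 378507/(-286415) = -174443*(-1/319793) - 378507*(-1/286415) = 174443/319793 + 378507/286415 = 171006980896/91593512095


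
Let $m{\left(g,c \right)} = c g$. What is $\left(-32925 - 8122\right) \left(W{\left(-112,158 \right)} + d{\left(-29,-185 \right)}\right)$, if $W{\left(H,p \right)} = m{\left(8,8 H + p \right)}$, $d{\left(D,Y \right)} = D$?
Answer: $243531851$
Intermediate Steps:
$W{\left(H,p \right)} = 8 p + 64 H$ ($W{\left(H,p \right)} = \left(8 H + p\right) 8 = \left(p + 8 H\right) 8 = 8 p + 64 H$)
$\left(-32925 - 8122\right) \left(W{\left(-112,158 \right)} + d{\left(-29,-185 \right)}\right) = \left(-32925 - 8122\right) \left(\left(8 \cdot 158 + 64 \left(-112\right)\right) - 29\right) = - 41047 \left(\left(1264 - 7168\right) - 29\right) = - 41047 \left(-5904 - 29\right) = \left(-41047\right) \left(-5933\right) = 243531851$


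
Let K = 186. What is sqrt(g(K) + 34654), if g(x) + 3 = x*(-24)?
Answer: sqrt(30187) ≈ 173.74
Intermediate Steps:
g(x) = -3 - 24*x (g(x) = -3 + x*(-24) = -3 - 24*x)
sqrt(g(K) + 34654) = sqrt((-3 - 24*186) + 34654) = sqrt((-3 - 4464) + 34654) = sqrt(-4467 + 34654) = sqrt(30187)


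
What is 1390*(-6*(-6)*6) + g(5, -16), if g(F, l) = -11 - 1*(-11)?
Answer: 300240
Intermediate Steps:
g(F, l) = 0 (g(F, l) = -11 + 11 = 0)
1390*(-6*(-6)*6) + g(5, -16) = 1390*(-6*(-6)*6) + 0 = 1390*(36*6) + 0 = 1390*216 + 0 = 300240 + 0 = 300240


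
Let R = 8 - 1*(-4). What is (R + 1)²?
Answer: 169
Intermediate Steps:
R = 12 (R = 8 + 4 = 12)
(R + 1)² = (12 + 1)² = 13² = 169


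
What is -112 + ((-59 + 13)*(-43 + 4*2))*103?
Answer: 165718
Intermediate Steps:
-112 + ((-59 + 13)*(-43 + 4*2))*103 = -112 - 46*(-43 + 8)*103 = -112 - 46*(-35)*103 = -112 + 1610*103 = -112 + 165830 = 165718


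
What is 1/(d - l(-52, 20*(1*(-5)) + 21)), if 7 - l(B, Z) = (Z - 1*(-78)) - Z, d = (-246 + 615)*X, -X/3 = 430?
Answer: -1/475939 ≈ -2.1011e-6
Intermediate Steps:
X = -1290 (X = -3*430 = -1290)
d = -476010 (d = (-246 + 615)*(-1290) = 369*(-1290) = -476010)
l(B, Z) = -71 (l(B, Z) = 7 - ((Z - 1*(-78)) - Z) = 7 - ((Z + 78) - Z) = 7 - ((78 + Z) - Z) = 7 - 1*78 = 7 - 78 = -71)
1/(d - l(-52, 20*(1*(-5)) + 21)) = 1/(-476010 - 1*(-71)) = 1/(-476010 + 71) = 1/(-475939) = -1/475939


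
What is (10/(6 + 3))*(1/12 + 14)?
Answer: 845/54 ≈ 15.648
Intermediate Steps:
(10/(6 + 3))*(1/12 + 14) = (10/9)*(1/12 + 14) = (10*(1/9))*(169/12) = (10/9)*(169/12) = 845/54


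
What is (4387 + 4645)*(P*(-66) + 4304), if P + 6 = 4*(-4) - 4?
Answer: 54372640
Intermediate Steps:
P = -26 (P = -6 + (4*(-4) - 4) = -6 + (-16 - 4) = -6 - 20 = -26)
(4387 + 4645)*(P*(-66) + 4304) = (4387 + 4645)*(-26*(-66) + 4304) = 9032*(1716 + 4304) = 9032*6020 = 54372640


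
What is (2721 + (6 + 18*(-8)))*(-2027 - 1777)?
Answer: -9825732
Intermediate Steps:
(2721 + (6 + 18*(-8)))*(-2027 - 1777) = (2721 + (6 - 144))*(-3804) = (2721 - 138)*(-3804) = 2583*(-3804) = -9825732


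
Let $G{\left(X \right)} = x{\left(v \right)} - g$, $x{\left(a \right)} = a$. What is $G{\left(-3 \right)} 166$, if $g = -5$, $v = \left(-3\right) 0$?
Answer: $830$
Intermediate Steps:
$v = 0$
$G{\left(X \right)} = 5$ ($G{\left(X \right)} = 0 - -5 = 0 + 5 = 5$)
$G{\left(-3 \right)} 166 = 5 \cdot 166 = 830$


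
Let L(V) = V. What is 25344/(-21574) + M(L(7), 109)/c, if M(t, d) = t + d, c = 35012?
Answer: -110605193/94418611 ≈ -1.1714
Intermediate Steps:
M(t, d) = d + t
25344/(-21574) + M(L(7), 109)/c = 25344/(-21574) + (109 + 7)/35012 = 25344*(-1/21574) + 116*(1/35012) = -12672/10787 + 29/8753 = -110605193/94418611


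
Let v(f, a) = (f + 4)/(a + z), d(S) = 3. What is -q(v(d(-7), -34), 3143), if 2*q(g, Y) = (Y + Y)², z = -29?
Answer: -19756898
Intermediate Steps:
v(f, a) = (4 + f)/(-29 + a) (v(f, a) = (f + 4)/(a - 29) = (4 + f)/(-29 + a))
q(g, Y) = 2*Y² (q(g, Y) = (Y + Y)²/2 = (2*Y)²/2 = (4*Y²)/2 = 2*Y²)
-q(v(d(-7), -34), 3143) = -2*3143² = -2*9878449 = -1*19756898 = -19756898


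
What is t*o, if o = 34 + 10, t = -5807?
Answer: -255508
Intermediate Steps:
o = 44
t*o = -5807*44 = -255508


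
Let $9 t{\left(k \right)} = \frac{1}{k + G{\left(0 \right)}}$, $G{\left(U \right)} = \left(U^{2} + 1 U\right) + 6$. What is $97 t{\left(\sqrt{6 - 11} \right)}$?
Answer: $\frac{194}{123} - \frac{97 i \sqrt{5}}{369} \approx 1.5772 - 0.5878 i$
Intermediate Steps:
$G{\left(U \right)} = 6 + U + U^{2}$ ($G{\left(U \right)} = \left(U^{2} + U\right) + 6 = \left(U + U^{2}\right) + 6 = 6 + U + U^{2}$)
$t{\left(k \right)} = \frac{1}{9 \left(6 + k\right)}$ ($t{\left(k \right)} = \frac{1}{9 \left(k + \left(6 + 0 + 0^{2}\right)\right)} = \frac{1}{9 \left(k + \left(6 + 0 + 0\right)\right)} = \frac{1}{9 \left(k + 6\right)} = \frac{1}{9 \left(6 + k\right)}$)
$97 t{\left(\sqrt{6 - 11} \right)} = 97 \frac{1}{9 \left(6 + \sqrt{6 - 11}\right)} = 97 \frac{1}{9 \left(6 + \sqrt{-5}\right)} = 97 \frac{1}{9 \left(6 + i \sqrt{5}\right)} = \frac{97}{9 \left(6 + i \sqrt{5}\right)}$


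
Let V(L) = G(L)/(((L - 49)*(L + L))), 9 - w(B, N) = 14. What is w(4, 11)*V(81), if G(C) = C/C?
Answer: -5/5184 ≈ -0.00096451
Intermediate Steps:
w(B, N) = -5 (w(B, N) = 9 - 1*14 = 9 - 14 = -5)
G(C) = 1
V(L) = 1/(2*L*(-49 + L)) (V(L) = 1/((L - 49)*(L + L)) = 1/((-49 + L)*(2*L)) = 1/(2*L*(-49 + L)))
w(4, 11)*V(81) = -5/(2*81*(-49 + 81)) = -5/(2*81*32) = -5*1/5184 = -5/5184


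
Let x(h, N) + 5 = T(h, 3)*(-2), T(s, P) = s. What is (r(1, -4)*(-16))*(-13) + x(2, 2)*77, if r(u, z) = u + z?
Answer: -1317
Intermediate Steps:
x(h, N) = -5 - 2*h (x(h, N) = -5 + h*(-2) = -5 - 2*h)
(r(1, -4)*(-16))*(-13) + x(2, 2)*77 = ((1 - 4)*(-16))*(-13) + (-5 - 2*2)*77 = -3*(-16)*(-13) + (-5 - 4)*77 = 48*(-13) - 9*77 = -624 - 693 = -1317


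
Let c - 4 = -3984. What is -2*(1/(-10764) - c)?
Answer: -42840719/5382 ≈ -7960.0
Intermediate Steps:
c = -3980 (c = 4 - 3984 = -3980)
-2*(1/(-10764) - c) = -2*(1/(-10764) - 1*(-3980)) = -2*(-1/10764 + 3980) = -2*42840719/10764 = -42840719/5382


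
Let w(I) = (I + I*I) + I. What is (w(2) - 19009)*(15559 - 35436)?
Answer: 377682877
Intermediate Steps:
w(I) = I² + 2*I (w(I) = (I + I²) + I = I² + 2*I)
(w(2) - 19009)*(15559 - 35436) = (2*(2 + 2) - 19009)*(15559 - 35436) = (2*4 - 19009)*(-19877) = (8 - 19009)*(-19877) = -19001*(-19877) = 377682877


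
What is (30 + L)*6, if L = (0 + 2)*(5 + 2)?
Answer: 264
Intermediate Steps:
L = 14 (L = 2*7 = 14)
(30 + L)*6 = (30 + 14)*6 = 44*6 = 264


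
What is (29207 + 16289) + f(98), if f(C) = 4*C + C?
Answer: 45986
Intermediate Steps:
f(C) = 5*C
(29207 + 16289) + f(98) = (29207 + 16289) + 5*98 = 45496 + 490 = 45986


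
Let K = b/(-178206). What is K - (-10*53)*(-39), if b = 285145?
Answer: -526257595/25458 ≈ -20672.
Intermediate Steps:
K = -40735/25458 (K = 285145/(-178206) = 285145*(-1/178206) = -40735/25458 ≈ -1.6001)
K - (-10*53)*(-39) = -40735/25458 - (-10*53)*(-39) = -40735/25458 - (-530)*(-39) = -40735/25458 - 1*20670 = -40735/25458 - 20670 = -526257595/25458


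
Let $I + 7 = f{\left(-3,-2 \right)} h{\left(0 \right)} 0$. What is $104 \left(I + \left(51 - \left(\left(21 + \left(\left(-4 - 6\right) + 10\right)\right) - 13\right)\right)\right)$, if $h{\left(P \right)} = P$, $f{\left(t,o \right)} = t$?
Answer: $3744$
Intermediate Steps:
$I = -7$ ($I = -7 + \left(-3\right) 0 \cdot 0 = -7 + 0 \cdot 0 = -7 + 0 = -7$)
$104 \left(I + \left(51 - \left(\left(21 + \left(\left(-4 - 6\right) + 10\right)\right) - 13\right)\right)\right) = 104 \left(-7 + \left(51 - \left(\left(21 + \left(\left(-4 - 6\right) + 10\right)\right) - 13\right)\right)\right) = 104 \left(-7 + \left(51 - \left(\left(21 + \left(-10 + 10\right)\right) - 13\right)\right)\right) = 104 \left(-7 + \left(51 - \left(\left(21 + 0\right) - 13\right)\right)\right) = 104 \left(-7 + \left(51 - \left(21 - 13\right)\right)\right) = 104 \left(-7 + \left(51 - 8\right)\right) = 104 \left(-7 + 43\right) = 104 \cdot 36 = 3744$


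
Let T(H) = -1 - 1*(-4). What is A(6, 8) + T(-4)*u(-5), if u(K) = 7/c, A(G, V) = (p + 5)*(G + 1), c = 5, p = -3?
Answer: 91/5 ≈ 18.200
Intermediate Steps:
A(G, V) = 2 + 2*G (A(G, V) = (-3 + 5)*(G + 1) = 2*(1 + G) = 2 + 2*G)
T(H) = 3 (T(H) = -1 + 4 = 3)
u(K) = 7/5
A(6, 8) + T(-4)*u(-5) = (2 + 2*6) + 3*(7/5) = (2 + 12) + 21/5 = 14 + 21/5 = 91/5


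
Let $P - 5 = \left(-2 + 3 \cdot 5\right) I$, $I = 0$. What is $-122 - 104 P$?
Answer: $-642$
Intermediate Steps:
$P = 5$ ($P = 5 + \left(-2 + 3 \cdot 5\right) 0 = 5 + \left(-2 + 15\right) 0 = 5 + 13 \cdot 0 = 5 + 0 = 5$)
$-122 - 104 P = -122 - 520 = -642$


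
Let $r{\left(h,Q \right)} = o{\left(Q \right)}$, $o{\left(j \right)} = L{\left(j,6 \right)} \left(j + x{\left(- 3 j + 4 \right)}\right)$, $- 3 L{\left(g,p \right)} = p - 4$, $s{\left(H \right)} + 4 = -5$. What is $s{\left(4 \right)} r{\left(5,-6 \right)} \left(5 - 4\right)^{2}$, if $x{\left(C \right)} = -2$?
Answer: $-48$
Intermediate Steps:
$s{\left(H \right)} = -9$ ($s{\left(H \right)} = -4 - 5 = -9$)
$L{\left(g,p \right)} = \frac{4}{3} - \frac{p}{3}$ ($L{\left(g,p \right)} = - \frac{p - 4}{3} = - \frac{-4 + p}{3} = \frac{4}{3} - \frac{p}{3}$)
$o{\left(j \right)} = \frac{4}{3} - \frac{2 j}{3}$ ($o{\left(j \right)} = \left(\frac{4}{3} - 2\right) \left(j - 2\right) = \left(\frac{4}{3} - 2\right) \left(-2 + j\right) = - \frac{2 \left(-2 + j\right)}{3} = \frac{4}{3} - \frac{2 j}{3}$)
$r{\left(h,Q \right)} = \frac{4}{3} - \frac{2 Q}{3}$
$s{\left(4 \right)} r{\left(5,-6 \right)} \left(5 - 4\right)^{2} = - 9 \left(\frac{4}{3} - -4\right) \left(5 - 4\right)^{2} = - 9 \left(\frac{4}{3} + 4\right) 1^{2} = \left(-9\right) \frac{16}{3} \cdot 1 = \left(-48\right) 1 = -48$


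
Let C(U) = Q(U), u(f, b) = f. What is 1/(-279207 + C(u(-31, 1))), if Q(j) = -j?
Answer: -1/279176 ≈ -3.5820e-6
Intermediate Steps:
C(U) = -U
1/(-279207 + C(u(-31, 1))) = 1/(-279207 - 1*(-31)) = 1/(-279207 + 31) = 1/(-279176) = -1/279176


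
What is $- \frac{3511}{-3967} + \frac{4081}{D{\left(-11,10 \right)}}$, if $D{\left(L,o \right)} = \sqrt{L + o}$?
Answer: $\frac{3511}{3967} - 4081 i \approx 0.88505 - 4081.0 i$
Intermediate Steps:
$- \frac{3511}{-3967} + \frac{4081}{D{\left(-11,10 \right)}} = - \frac{3511}{-3967} + \frac{4081}{\sqrt{-11 + 10}} = \left(-3511\right) \left(- \frac{1}{3967}\right) + \frac{4081}{\sqrt{-1}} = \frac{3511}{3967} + \frac{4081}{i} = \frac{3511}{3967} + 4081 \left(- i\right) = \frac{3511}{3967} - 4081 i$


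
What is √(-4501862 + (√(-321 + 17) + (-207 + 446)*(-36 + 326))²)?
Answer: √(4799373934 + 554480*I*√19) ≈ 69278.0 + 17.4*I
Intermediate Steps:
√(-4501862 + (√(-321 + 17) + (-207 + 446)*(-36 + 326))²) = √(-4501862 + (√(-304) + 239*290)²) = √(-4501862 + (4*I*√19 + 69310)²) = √(-4501862 + (69310 + 4*I*√19)²)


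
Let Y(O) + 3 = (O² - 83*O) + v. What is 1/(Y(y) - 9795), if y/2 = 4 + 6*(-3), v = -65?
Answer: -1/6755 ≈ -0.00014804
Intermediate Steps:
y = -28 (y = 2*(4 + 6*(-3)) = 2*(4 - 18) = 2*(-14) = -28)
Y(O) = -68 + O² - 83*O (Y(O) = -3 + ((O² - 83*O) - 65) = -3 + (-65 + O² - 83*O) = -68 + O² - 83*O)
1/(Y(y) - 9795) = 1/((-68 + (-28)² - 83*(-28)) - 9795) = 1/((-68 + 784 + 2324) - 9795) = 1/(3040 - 9795) = 1/(-6755) = -1/6755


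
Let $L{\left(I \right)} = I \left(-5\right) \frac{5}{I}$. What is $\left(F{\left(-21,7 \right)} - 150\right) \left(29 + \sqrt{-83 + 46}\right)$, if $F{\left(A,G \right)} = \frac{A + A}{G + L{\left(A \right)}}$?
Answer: $- \frac{12847}{3} - \frac{443 i \sqrt{37}}{3} \approx -4282.3 - 898.22 i$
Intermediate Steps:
$L{\left(I \right)} = -25$ ($L{\left(I \right)} = - 5 I \frac{5}{I} = -25$)
$F{\left(A,G \right)} = \frac{2 A}{-25 + G}$ ($F{\left(A,G \right)} = \frac{A + A}{G - 25} = \frac{2 A}{-25 + G}$)
$\left(F{\left(-21,7 \right)} - 150\right) \left(29 + \sqrt{-83 + 46}\right) = \left(2 \left(-21\right) \frac{1}{-25 + 7} - 150\right) \left(29 + \sqrt{-83 + 46}\right) = \left(2 \left(-21\right) \frac{1}{-18} - 150\right) \left(29 + \sqrt{-37}\right) = \left(2 \left(-21\right) \left(- \frac{1}{18}\right) - 150\right) \left(29 + i \sqrt{37}\right) = \left(\frac{7}{3} - 150\right) \left(29 + i \sqrt{37}\right) = - \frac{443 \left(29 + i \sqrt{37}\right)}{3} = - \frac{12847}{3} - \frac{443 i \sqrt{37}}{3}$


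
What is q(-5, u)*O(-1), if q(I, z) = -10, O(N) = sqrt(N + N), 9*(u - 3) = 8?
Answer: -10*I*sqrt(2) ≈ -14.142*I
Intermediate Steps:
u = 35/9 (u = 3 + (1/9)*8 = 3 + 8/9 = 35/9 ≈ 3.8889)
O(N) = sqrt(2)*sqrt(N) (O(N) = sqrt(2*N) = sqrt(2)*sqrt(N))
q(-5, u)*O(-1) = -10*sqrt(2)*sqrt(-1) = -10*sqrt(2)*I = -10*I*sqrt(2)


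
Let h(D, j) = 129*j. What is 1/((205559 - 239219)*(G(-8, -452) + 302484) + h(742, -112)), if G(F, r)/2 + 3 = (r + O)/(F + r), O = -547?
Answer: -23/234176112978 ≈ -9.8217e-11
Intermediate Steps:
G(F, r) = -6 + 2*(-547 + r)/(F + r) (G(F, r) = -6 + 2*((r - 547)/(F + r)) = -6 + 2*((-547 + r)/(F + r)) = -6 + 2*(-547 + r)/(F + r))
1/((205559 - 239219)*(G(-8, -452) + 302484) + h(742, -112)) = 1/((205559 - 239219)*(2*(-547 - 3*(-8) - 2*(-452))/(-8 - 452) + 302484) + 129*(-112)) = 1/(-33660*(2*(-547 + 24 + 904)/(-460) + 302484) - 14448) = 1/(-33660*(2*(-1/460)*381 + 302484) - 14448) = 1/(-33660*(-381/230 + 302484) - 14448) = 1/(-33660*69570939/230 - 14448) = 1/(-234175780674/23 - 14448) = 1/(-234176112978/23) = -23/234176112978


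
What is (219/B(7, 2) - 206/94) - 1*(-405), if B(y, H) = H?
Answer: 48157/94 ≈ 512.31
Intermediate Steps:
(219/B(7, 2) - 206/94) - 1*(-405) = (219/2 - 206/94) - 1*(-405) = (219*(1/2) - 206*1/94) + 405 = (219/2 - 103/47) + 405 = 10087/94 + 405 = 48157/94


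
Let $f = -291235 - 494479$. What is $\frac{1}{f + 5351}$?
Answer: $- \frac{1}{780363} \approx -1.2815 \cdot 10^{-6}$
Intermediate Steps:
$f = -785714$
$\frac{1}{f + 5351} = \frac{1}{-785714 + 5351} = \frac{1}{-780363} = - \frac{1}{780363}$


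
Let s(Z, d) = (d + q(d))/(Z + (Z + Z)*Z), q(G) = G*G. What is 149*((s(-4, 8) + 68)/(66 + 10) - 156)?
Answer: -323479/14 ≈ -23106.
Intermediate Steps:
q(G) = G**2
s(Z, d) = (d + d**2)/(Z + 2*Z**2) (s(Z, d) = (d + d**2)/(Z + (Z + Z)*Z) = (d + d**2)/(Z + (2*Z)*Z) = (d + d**2)/(Z + 2*Z**2))
149*((s(-4, 8) + 68)/(66 + 10) - 156) = 149*((8*(1 + 8)/(-4*(1 + 2*(-4))) + 68)/(66 + 10) - 156) = 149*((8*(-1/4)*9/(1 - 8) + 68)/76 - 156) = 149*((8*(-1/4)*9/(-7) + 68)*(1/76) - 156) = 149*((8*(-1/4)*(-1/7)*9 + 68)*(1/76) - 156) = 149*((18/7 + 68)*(1/76) - 156) = 149*((494/7)*(1/76) - 156) = 149*(13/14 - 156) = 149*(-2171/14) = -323479/14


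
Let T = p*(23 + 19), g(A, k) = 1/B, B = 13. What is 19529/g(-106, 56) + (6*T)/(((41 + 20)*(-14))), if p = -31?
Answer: 15487055/61 ≈ 2.5389e+5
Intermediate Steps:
g(A, k) = 1/13
T = -1302 (T = -31*(23 + 19) = -31*42 = -1302)
19529/g(-106, 56) + (6*T)/(((41 + 20)*(-14))) = 19529/(1/13) + (6*(-1302))/(((41 + 20)*(-14))) = 19529*13 - 7812/(61*(-14)) = 253877 - 7812/(-854) = 253877 - 7812*(-1/854) = 253877 + 558/61 = 15487055/61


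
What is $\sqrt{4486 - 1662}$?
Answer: $2 \sqrt{706} \approx 53.141$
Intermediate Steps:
$\sqrt{4486 - 1662} = \sqrt{2824} = 2 \sqrt{706}$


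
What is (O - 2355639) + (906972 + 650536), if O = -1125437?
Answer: -1923568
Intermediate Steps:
(O - 2355639) + (906972 + 650536) = (-1125437 - 2355639) + (906972 + 650536) = -3481076 + 1557508 = -1923568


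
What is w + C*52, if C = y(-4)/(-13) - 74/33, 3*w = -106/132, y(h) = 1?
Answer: -23933/198 ≈ -120.87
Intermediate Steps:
w = -53/198 (w = (-106/132)/3 = (-106*1/132)/3 = (⅓)*(-53/66) = -53/198 ≈ -0.26768)
C = -995/429 (C = 1/(-13) - 74/33 = 1*(-1/13) - 74*1/33 = -1/13 - 74/33 = -995/429 ≈ -2.3193)
w + C*52 = -53/198 - 995/429*52 = -53/198 - 3980/33 = -23933/198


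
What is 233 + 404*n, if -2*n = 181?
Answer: -36329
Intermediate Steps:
n = -181/2 (n = -½*181 = -181/2 ≈ -90.500)
233 + 404*n = 233 + 404*(-181/2) = 233 - 36562 = -36329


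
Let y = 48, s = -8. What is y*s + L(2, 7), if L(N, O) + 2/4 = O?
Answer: -755/2 ≈ -377.50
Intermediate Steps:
L(N, O) = -1/2 + O
y*s + L(2, 7) = 48*(-8) + (-1/2 + 7) = -384 + 13/2 = -755/2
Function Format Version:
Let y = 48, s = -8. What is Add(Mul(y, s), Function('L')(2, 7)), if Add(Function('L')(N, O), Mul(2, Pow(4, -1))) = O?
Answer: Rational(-755, 2) ≈ -377.50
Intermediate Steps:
Function('L')(N, O) = Add(Rational(-1, 2), O)
Add(Mul(y, s), Function('L')(2, 7)) = Add(Mul(48, -8), Add(Rational(-1, 2), 7)) = Add(-384, Rational(13, 2)) = Rational(-755, 2)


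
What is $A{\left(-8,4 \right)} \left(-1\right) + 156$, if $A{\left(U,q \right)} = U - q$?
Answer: $168$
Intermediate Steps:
$A{\left(-8,4 \right)} \left(-1\right) + 156 = \left(-8 - 4\right) \left(-1\right) + 156 = \left(-12\right) \left(-1\right) + 156 = 12 + 156 = 168$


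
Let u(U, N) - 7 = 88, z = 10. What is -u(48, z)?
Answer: -95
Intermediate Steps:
u(U, N) = 95 (u(U, N) = 7 + 88 = 95)
-u(48, z) = -1*95 = -95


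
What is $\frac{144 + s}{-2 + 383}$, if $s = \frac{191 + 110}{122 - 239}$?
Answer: $\frac{16547}{44577} \approx 0.3712$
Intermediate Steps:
$s = - \frac{301}{117}$ ($s = \frac{301}{-117} = 301 \left(- \frac{1}{117}\right) = - \frac{301}{117} \approx -2.5727$)
$\frac{144 + s}{-2 + 383} = \frac{144 - \frac{301}{117}}{-2 + 383} = \frac{16547}{117 \cdot 381} = \frac{16547}{117} \cdot \frac{1}{381} = \frac{16547}{44577}$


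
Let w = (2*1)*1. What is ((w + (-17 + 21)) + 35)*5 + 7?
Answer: 212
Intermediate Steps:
w = 2 (w = 2*1 = 2)
((w + (-17 + 21)) + 35)*5 + 7 = ((2 + (-17 + 21)) + 35)*5 + 7 = ((2 + 4) + 35)*5 + 7 = (6 + 35)*5 + 7 = 41*5 + 7 = 205 + 7 = 212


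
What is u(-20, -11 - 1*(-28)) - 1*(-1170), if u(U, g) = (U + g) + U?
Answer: 1147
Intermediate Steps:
u(U, g) = g + 2*U
u(-20, -11 - 1*(-28)) - 1*(-1170) = ((-11 - 1*(-28)) + 2*(-20)) - 1*(-1170) = ((-11 + 28) - 40) + 1170 = (17 - 40) + 1170 = -23 + 1170 = 1147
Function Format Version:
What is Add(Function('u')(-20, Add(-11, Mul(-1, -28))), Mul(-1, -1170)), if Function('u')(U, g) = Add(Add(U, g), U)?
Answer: 1147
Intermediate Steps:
Function('u')(U, g) = Add(g, Mul(2, U))
Add(Function('u')(-20, Add(-11, Mul(-1, -28))), Mul(-1, -1170)) = Add(Add(Add(-11, Mul(-1, -28)), Mul(2, -20)), Mul(-1, -1170)) = Add(Add(Add(-11, 28), -40), 1170) = Add(Add(17, -40), 1170) = Add(-23, 1170) = 1147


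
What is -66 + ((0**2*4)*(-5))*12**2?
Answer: -66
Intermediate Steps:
-66 + ((0**2*4)*(-5))*12**2 = -66 + ((0*4)*(-5))*144 = -66 + (0*(-5))*144 = -66 + 0*144 = -66 + 0 = -66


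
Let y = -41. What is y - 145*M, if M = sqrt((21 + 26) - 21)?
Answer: -41 - 145*sqrt(26) ≈ -780.36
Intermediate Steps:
M = sqrt(26) (M = sqrt(47 - 21) = sqrt(26) ≈ 5.0990)
y - 145*M = -41 - 145*sqrt(26)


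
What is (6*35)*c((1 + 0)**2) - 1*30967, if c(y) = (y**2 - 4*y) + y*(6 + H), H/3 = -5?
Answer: -33487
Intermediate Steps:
H = -15 (H = 3*(-5) = -15)
c(y) = y**2 - 13*y (c(y) = (y**2 - 4*y) + y*(6 - 15) = (y**2 - 4*y) + y*(-9) = (y**2 - 4*y) - 9*y = y**2 - 13*y)
(6*35)*c((1 + 0)**2) - 1*30967 = (6*35)*((1 + 0)**2*(-13 + (1 + 0)**2)) - 1*30967 = 210*(1**2*(-13 + 1**2)) - 30967 = 210*(1*(-13 + 1)) - 30967 = 210*(1*(-12)) - 30967 = 210*(-12) - 30967 = -2520 - 30967 = -33487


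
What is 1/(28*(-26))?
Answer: -1/728 ≈ -0.0013736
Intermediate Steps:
1/(28*(-26)) = 1/(-728) = -1/728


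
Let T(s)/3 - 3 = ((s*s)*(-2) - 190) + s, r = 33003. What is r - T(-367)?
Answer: 842799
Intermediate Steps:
T(s) = -561 - 6*s**2 + 3*s (T(s) = 9 + 3*(((s*s)*(-2) - 190) + s) = 9 + 3*((s**2*(-2) - 190) + s) = 9 + 3*((-2*s**2 - 190) + s) = 9 + 3*((-190 - 2*s**2) + s) = 9 + 3*(-190 + s - 2*s**2) = 9 + (-570 - 6*s**2 + 3*s) = -561 - 6*s**2 + 3*s)
r - T(-367) = 33003 - (-561 - 6*(-367)**2 + 3*(-367)) = 33003 - (-561 - 6*134689 - 1101) = 33003 - (-561 - 808134 - 1101) = 33003 - 1*(-809796) = 33003 + 809796 = 842799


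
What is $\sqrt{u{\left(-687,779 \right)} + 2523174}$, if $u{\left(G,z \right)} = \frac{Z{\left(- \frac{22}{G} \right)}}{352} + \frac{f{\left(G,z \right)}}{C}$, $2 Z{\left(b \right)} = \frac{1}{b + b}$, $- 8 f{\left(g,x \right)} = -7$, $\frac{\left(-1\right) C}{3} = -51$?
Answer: $\frac{\sqrt{203288538427879}}{8976} \approx 1588.4$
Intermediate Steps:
$C = 153$ ($C = \left(-3\right) \left(-51\right) = 153$)
$f{\left(g,x \right)} = \frac{7}{8}$ ($f{\left(g,x \right)} = \left(- \frac{1}{8}\right) \left(-7\right) = \frac{7}{8}$)
$Z{\left(b \right)} = \frac{1}{4 b}$ ($Z{\left(b \right)} = \frac{1}{2 \left(b + b\right)} = \frac{1}{2 \cdot 2 b} = \frac{\frac{1}{2} \frac{1}{b}}{2} = \frac{1}{4 b}$)
$u{\left(G,z \right)} = \frac{7}{1224} - \frac{G}{30976}$ ($u{\left(G,z \right)} = \frac{\frac{1}{4} \frac{1}{\left(-22\right) \frac{1}{G}}}{352} + \frac{7}{8 \cdot 153} = \frac{\left(- \frac{1}{22}\right) G}{4} \cdot \frac{1}{352} + \frac{7}{8} \cdot \frac{1}{153} = - \frac{G}{88} \cdot \frac{1}{352} + \frac{7}{1224} = - \frac{G}{30976} + \frac{7}{1224} = \frac{7}{1224} - \frac{G}{30976}$)
$\sqrt{u{\left(-687,779 \right)} + 2523174} = \sqrt{\left(\frac{7}{1224} - - \frac{687}{30976}\right) + 2523174} = \sqrt{\left(\frac{7}{1224} + \frac{687}{30976}\right) + 2523174} = \sqrt{\frac{132215}{4739328} + 2523174} = \sqrt{\frac{11958149319287}{4739328}} = \frac{\sqrt{203288538427879}}{8976}$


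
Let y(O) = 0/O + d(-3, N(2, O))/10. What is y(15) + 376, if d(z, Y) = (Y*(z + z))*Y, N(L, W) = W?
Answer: 241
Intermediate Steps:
d(z, Y) = 2*z*Y² (d(z, Y) = (Y*(2*z))*Y = (2*Y*z)*Y = 2*z*Y²)
y(O) = -3*O²/5 (y(O) = 0/O + (2*(-3)*O²)/10 = 0 - 6*O²*(⅒) = 0 - 3*O²/5 = -3*O²/5)
y(15) + 376 = -⅗*15² + 376 = -⅗*225 + 376 = -135 + 376 = 241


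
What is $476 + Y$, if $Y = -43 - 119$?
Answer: $314$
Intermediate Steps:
$Y = -162$ ($Y = -43 - 119 = -162$)
$476 + Y = 476 - 162 = 314$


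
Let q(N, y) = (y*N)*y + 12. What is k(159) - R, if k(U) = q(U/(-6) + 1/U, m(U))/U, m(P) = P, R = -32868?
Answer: 3037491/106 ≈ 28656.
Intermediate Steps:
q(N, y) = 12 + N*y**2 (q(N, y) = (N*y)*y + 12 = N*y**2 + 12 = 12 + N*y**2)
k(U) = (12 + U**2*(1/U - U/6))/U (k(U) = (12 + (U/(-6) + 1/U)*U**2)/U = (12 + (U*(-1/6) + 1/U)*U**2)/U = (12 + (-U/6 + 1/U)*U**2)/U = (12 + (1/U - U/6)*U**2)/U = (12 + U**2*(1/U - U/6))/U)
k(159) - R = (1 + 12/159 - 1/6*159**2) - 1*(-32868) = (1 + 12*(1/159) - 1/6*25281) + 32868 = (1 + 4/53 - 8427/2) + 32868 = -446517/106 + 32868 = 3037491/106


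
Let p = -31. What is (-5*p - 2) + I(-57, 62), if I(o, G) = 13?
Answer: 166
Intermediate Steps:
(-5*p - 2) + I(-57, 62) = (-5*(-31) - 2) + 13 = (155 - 2) + 13 = 153 + 13 = 166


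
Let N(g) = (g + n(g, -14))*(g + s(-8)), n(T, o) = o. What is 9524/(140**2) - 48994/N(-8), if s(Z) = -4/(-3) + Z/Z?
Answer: -1923319/4900 ≈ -392.51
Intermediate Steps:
s(Z) = 7/3 (s(Z) = -4*(-1/3) + 1 = 4/3 + 1 = 7/3)
N(g) = (-14 + g)*(7/3 + g) (N(g) = (g - 14)*(g + 7/3) = (-14 + g)*(7/3 + g))
9524/(140**2) - 48994/N(-8) = 9524/(140**2) - 48994/(-98/3 + (-8)**2 - 35/3*(-8)) = 9524/19600 - 48994/(-98/3 + 64 + 280/3) = 9524*(1/19600) - 48994/374/3 = 2381/4900 - 48994*3/374 = 2381/4900 - 393 = -1923319/4900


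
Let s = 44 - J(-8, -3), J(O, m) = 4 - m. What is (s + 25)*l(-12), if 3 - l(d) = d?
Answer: 930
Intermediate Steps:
l(d) = 3 - d
s = 37 (s = 44 - (4 - 1*(-3)) = 44 - (4 + 3) = 44 - 1*7 = 44 - 7 = 37)
(s + 25)*l(-12) = (37 + 25)*(3 - 1*(-12)) = 62*(3 + 12) = 62*15 = 930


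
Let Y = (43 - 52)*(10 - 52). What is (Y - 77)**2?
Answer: 90601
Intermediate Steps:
Y = 378 (Y = -9*(-42) = 378)
(Y - 77)**2 = (378 - 77)**2 = 301**2 = 90601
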